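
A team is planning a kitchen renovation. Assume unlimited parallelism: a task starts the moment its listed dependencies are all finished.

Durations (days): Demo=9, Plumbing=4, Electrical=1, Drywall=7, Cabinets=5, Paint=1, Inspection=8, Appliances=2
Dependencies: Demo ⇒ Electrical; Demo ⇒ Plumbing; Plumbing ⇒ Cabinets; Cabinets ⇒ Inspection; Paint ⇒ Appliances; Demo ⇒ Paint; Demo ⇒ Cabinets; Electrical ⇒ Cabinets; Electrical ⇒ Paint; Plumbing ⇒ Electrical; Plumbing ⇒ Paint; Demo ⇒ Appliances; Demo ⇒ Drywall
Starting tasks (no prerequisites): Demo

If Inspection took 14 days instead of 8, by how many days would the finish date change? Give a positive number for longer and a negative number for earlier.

Critical path before the change: Demo→Plumbing→Electrical→Cabinets→Inspection = 9+4+1+5+8 = 27 giving 27 days.
Inspection is on the critical path; changing it to 14 makes that path 33 days.
No other chain overtakes it, so the finish is 33 days.
Change in finish: 33 − 27 = +6 days.

6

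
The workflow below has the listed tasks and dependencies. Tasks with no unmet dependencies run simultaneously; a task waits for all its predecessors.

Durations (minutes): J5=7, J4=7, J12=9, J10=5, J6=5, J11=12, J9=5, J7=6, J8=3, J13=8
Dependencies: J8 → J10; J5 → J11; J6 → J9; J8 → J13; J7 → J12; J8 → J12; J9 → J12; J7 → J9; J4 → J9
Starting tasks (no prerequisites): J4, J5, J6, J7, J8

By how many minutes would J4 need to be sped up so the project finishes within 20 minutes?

1

Current finish: 21 minutes; target: 20.
J4 is on every critical path, so each minute cut from J4 cuts the finish by one (this holds down to a finish of 20).
Need 21 − 20 = 1 minute off J4 → J4 becomes 6 minutes, finish becomes 20.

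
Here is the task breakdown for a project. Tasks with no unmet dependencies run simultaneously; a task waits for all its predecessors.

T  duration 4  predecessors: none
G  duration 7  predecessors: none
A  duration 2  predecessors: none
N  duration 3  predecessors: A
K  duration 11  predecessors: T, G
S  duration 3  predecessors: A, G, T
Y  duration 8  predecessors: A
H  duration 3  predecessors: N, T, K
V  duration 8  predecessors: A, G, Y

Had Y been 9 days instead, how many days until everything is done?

21

Baseline: G→K→H = 7+11+3 = 21 → 21 days.
The longest path through Y is only 18 days, so Y has float 3.
The critical path is still G→K→H; finish is now 21 days.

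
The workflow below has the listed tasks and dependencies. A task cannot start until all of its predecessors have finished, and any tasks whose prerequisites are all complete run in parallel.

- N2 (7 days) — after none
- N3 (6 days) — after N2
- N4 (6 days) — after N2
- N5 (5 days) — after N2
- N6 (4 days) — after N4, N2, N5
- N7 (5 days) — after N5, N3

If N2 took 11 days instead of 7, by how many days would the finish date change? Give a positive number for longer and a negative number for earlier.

The binding path is N2→N3→N7 = 7+6+5 = 18; finish at 18 days.
N2 lies on that path, so at 11 days the path becomes 22 days.
No other chain overtakes it, so the finish is 22 days.
Change in finish: 22 − 18 = +4 days.

4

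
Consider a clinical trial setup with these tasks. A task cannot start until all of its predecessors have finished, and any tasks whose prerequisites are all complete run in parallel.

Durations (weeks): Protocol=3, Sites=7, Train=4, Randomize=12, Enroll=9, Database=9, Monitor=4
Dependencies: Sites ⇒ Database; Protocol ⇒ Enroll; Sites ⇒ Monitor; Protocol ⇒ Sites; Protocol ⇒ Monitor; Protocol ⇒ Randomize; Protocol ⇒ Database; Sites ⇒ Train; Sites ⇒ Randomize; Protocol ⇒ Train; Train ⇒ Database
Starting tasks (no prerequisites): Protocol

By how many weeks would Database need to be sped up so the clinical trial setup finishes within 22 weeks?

1

Current finish: 23 weeks; target: 22.
Database is on every critical path, so each week cut from Database cuts the finish by one (this holds down to a finish of 22).
Need 23 − 22 = 1 week off Database → Database becomes 8 weeks, finish becomes 22.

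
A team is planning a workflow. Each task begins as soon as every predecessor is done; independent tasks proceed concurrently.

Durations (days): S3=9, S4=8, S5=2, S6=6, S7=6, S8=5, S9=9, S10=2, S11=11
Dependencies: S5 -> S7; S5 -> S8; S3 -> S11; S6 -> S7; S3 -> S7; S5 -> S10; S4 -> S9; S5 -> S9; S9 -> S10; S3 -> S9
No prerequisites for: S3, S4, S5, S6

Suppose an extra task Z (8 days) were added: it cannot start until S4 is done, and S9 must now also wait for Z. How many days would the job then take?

27

Originally the job takes 20 days.
With Z inserted, S9 now waits for max(S4, S3, S5, Z).
New critical path: S4→Z→S9→S10 = 8+8+9+2 = 27 ⇒ 27 days.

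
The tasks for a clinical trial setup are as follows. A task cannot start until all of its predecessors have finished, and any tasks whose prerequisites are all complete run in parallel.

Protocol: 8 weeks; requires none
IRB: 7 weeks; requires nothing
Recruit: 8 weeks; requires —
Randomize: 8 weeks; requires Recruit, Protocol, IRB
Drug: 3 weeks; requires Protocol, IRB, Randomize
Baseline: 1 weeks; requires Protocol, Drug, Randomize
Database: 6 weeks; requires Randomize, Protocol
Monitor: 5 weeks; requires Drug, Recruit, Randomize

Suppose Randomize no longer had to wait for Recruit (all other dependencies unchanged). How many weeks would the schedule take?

24

Original critical path: Protocol→Randomize→Drug→Monitor = 8+8+3+5 = 24 ⇒ 24 weeks.
Dropping Recruit→Randomize doesn't change Randomize's earliest start (8); another predecessor still binds.
New critical path: Protocol→Randomize→Drug→Monitor = 8+8+3+5 = 24 ⇒ 24 weeks.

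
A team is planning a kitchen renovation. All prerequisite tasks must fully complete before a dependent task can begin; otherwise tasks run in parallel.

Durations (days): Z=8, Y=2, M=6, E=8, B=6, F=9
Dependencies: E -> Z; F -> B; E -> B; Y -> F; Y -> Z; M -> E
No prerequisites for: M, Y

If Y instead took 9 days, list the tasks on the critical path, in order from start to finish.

Y, F, B

Baseline: M→E→Z = 6+8+8 = 22 → 22 days.
Y is off the critical path — its longest chain is 17 days, giving 5 of slack.
New critical path: Y→F→B = 9+9+6 = 24 ⇒ 24 days.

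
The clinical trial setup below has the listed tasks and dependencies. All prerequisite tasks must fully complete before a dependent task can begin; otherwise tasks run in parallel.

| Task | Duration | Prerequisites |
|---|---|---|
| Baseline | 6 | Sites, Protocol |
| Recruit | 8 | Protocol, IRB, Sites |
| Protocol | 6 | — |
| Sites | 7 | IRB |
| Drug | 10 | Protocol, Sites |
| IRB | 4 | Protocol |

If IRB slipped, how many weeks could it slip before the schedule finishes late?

0

Critical path: Protocol→IRB→Sites→Drug = 6+4+7+10 = 27, so the finish is 27 weeks.
IRB finishes as early as 10 and must finish by 10.
Float = 27 − 27 = 0.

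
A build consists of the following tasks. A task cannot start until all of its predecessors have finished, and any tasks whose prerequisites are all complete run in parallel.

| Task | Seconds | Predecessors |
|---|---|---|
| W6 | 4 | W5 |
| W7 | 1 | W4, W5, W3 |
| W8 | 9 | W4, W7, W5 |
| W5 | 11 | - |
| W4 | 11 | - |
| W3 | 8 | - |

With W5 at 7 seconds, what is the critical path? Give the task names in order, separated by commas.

W4, W7, W8

Actual critical path: W5→W7→W8 = 11+1+9 = 21 ⇒ 21 seconds.
W5 is on the critical path; changing it to 7 makes that path 17 seconds.
Now W4→W7→W8 = 11+1+9 = 21 is longest, so the finish becomes 21 seconds.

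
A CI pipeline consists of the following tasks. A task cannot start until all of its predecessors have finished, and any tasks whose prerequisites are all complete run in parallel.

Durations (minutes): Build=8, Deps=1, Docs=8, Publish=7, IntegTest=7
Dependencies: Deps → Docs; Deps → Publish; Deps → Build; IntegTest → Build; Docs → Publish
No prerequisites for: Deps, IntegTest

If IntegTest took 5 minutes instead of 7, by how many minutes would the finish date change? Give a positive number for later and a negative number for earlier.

Critical path before the change: Deps→Docs→Publish = 1+8+7 = 16 giving 16 minutes.
IntegTest is off the critical path — its longest chain is 15 minutes, giving 1 of slack.
The critical path is still Deps→Docs→Publish; finish is now 16 minutes.
Change in finish: 16 − 16 = +0 minutes.

0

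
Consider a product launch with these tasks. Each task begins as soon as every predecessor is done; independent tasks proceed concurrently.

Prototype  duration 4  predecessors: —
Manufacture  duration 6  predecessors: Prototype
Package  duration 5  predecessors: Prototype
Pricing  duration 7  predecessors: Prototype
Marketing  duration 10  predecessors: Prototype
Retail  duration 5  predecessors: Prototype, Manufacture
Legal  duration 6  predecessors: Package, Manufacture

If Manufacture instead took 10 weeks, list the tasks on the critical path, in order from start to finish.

Baseline: Prototype→Manufacture→Legal = 4+6+6 = 16 → 16 weeks.
Manufacture is on the critical path; changing it to 10 makes that path 20 weeks.
The critical path is still Prototype→Manufacture→Legal; finish is now 20 weeks.

Prototype, Manufacture, Legal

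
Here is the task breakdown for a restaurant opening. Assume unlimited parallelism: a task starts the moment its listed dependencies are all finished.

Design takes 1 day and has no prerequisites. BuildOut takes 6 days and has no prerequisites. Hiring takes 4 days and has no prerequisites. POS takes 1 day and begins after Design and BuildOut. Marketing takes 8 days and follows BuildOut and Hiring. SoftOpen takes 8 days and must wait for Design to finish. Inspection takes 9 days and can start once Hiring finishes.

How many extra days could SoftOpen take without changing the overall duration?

The longest chain is BuildOut→Marketing = 6+8 = 14; overall finish 14 days.
Longest path through SoftOpen: 9 days (earliest finish 9, latest finish 14).
Slack of SoftOpen = 6 − 1 = 5 days.

5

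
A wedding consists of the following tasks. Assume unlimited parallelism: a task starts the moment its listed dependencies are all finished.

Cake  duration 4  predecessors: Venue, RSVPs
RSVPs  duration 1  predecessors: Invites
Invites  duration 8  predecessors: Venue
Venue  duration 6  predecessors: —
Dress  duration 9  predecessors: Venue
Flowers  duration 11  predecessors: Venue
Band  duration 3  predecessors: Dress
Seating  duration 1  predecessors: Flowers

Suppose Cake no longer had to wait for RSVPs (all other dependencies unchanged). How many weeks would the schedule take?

18

Original critical path: Venue→Invites→RSVPs→Cake = 6+8+1+4 = 19 ⇒ 19 weeks.
Without RSVPs→Cake, Cake's earliest start moves from 15 to 6.
New critical path: Venue→Dress→Band = 6+9+3 = 18 ⇒ 18 weeks.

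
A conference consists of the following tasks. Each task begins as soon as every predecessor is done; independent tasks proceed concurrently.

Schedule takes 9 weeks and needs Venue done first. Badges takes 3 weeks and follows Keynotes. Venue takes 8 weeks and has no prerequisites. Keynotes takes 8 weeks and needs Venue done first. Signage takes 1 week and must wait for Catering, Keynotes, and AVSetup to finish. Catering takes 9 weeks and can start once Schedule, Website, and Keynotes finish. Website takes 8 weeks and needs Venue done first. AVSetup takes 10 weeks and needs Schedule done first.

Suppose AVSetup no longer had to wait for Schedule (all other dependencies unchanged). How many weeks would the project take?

Original critical path: Venue→Schedule→AVSetup→Signage = 8+9+10+1 = 28 ⇒ 28 weeks.
Without Schedule→AVSetup, AVSetup's earliest start moves from 17 to 0.
After: Venue→Schedule→Catering→Signage = 8+9+9+1 = 27 → 27 weeks.

27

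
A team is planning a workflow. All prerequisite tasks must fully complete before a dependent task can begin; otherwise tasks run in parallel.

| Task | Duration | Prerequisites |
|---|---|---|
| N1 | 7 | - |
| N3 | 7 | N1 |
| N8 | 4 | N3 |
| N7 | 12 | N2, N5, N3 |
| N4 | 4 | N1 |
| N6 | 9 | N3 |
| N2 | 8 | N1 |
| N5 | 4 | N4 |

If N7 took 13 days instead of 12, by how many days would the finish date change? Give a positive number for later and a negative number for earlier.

1

The binding path is N1→N2→N7 = 7+8+12 = 27; finish at 27 days.
N7 is on the critical path; changing it to 13 makes that path 28 days.
No other chain overtakes it, so the finish is 28 days.
Change in finish: 28 − 27 = +1 days.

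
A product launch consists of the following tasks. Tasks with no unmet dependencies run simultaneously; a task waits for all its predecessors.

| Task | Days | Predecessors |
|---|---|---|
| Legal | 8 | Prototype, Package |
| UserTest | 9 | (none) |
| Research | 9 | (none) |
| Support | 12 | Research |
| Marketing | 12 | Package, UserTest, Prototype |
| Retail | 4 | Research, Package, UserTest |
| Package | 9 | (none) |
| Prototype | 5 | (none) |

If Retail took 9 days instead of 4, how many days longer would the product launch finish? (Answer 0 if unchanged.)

As given, the longest chain is Research→Support = 9+12 = 21, so the finish is 21 days.
Retail has 8 days of float (longest path through it is 13).
The critical path is still Research→Support; finish is now 21 days.
Change in finish: 21 − 21 = +0 days.

0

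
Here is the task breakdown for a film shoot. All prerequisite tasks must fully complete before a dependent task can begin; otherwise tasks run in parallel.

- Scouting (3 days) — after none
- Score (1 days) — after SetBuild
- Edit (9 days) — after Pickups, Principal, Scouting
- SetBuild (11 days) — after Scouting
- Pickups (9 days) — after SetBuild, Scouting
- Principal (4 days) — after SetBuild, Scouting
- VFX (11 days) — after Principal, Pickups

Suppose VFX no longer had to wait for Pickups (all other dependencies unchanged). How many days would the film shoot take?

32

Before: longest chain Scouting→SetBuild→Pickups→VFX = 3+11+9+11 = 34, finish 34.
Without Pickups→VFX, VFX's earliest start moves from 23 to 18.
After: Scouting→SetBuild→Pickups→Edit = 3+11+9+9 = 32 → 32 days.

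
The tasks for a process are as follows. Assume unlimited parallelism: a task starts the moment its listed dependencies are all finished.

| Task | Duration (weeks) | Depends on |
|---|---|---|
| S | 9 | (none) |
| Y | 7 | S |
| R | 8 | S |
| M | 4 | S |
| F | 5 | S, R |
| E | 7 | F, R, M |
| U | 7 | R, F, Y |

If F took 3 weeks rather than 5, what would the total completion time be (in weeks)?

Baseline: S→R→F→E = 9+8+5+7 = 29 → 29 weeks.
Since F is critical, the -2 change carries straight to that chain (now 27 weeks).
The critical path is still S→R→F→E; finish is now 27 weeks.

27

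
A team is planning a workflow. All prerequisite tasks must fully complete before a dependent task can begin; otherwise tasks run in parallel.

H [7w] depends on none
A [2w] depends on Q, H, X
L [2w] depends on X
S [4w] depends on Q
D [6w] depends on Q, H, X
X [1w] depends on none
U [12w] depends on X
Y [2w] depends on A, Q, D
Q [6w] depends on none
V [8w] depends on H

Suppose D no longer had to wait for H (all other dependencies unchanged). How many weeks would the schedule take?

15

Before: longest chain H→D→Y = 7+6+2 = 15, finish 15.
Without H→D, D's earliest start moves from 7 to 6.
New critical path: H→V = 7+8 = 15 ⇒ 15 weeks.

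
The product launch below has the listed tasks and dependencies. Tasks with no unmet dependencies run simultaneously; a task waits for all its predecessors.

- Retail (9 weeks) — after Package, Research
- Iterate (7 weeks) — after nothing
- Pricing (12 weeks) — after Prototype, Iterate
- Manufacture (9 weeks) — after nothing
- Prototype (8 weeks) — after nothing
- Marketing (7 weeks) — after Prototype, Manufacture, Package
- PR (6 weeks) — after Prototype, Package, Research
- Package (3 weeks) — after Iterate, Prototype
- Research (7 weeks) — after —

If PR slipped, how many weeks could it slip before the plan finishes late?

Critical path: Prototype→Package→Retail = 8+3+9 = 20, so the finish is 20 weeks.
Longest path through PR: 17 weeks (earliest finish 17, latest finish 20).
Float = 20 − 17 = 3.

3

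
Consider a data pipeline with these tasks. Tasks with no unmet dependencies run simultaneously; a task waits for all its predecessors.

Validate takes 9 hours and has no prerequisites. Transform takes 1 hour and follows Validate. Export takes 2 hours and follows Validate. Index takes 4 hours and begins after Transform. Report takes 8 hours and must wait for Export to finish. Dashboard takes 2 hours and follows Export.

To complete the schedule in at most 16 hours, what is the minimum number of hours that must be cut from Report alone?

Current finish: 19 hours; target: 16.
Report is on every critical path, so each hour cut from Report cuts the finish by one (this holds down to a finish of 14).
Need 19 − 16 = 3 hours off Report → Report becomes 5 hours, finish becomes 16.

3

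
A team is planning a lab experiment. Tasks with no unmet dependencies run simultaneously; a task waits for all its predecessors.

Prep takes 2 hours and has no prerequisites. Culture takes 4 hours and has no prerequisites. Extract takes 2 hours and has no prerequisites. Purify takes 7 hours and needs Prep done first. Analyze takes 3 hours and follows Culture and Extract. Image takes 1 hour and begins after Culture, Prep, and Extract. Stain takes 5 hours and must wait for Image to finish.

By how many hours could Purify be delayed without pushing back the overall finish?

Culture→Image→Stain = 4+1+5 = 10 sets the makespan at 10 hours.
Longest path through Purify: 9 hours (earliest finish 9, latest finish 10).
So Purify can slip 10 − 9 = 1 hour.

1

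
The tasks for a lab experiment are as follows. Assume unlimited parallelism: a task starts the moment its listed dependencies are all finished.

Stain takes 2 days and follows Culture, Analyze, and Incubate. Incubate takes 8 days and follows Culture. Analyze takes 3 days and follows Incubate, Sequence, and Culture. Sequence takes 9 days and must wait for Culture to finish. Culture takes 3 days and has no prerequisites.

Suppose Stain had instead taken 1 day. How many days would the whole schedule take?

16

Baseline: Culture→Sequence→Analyze→Stain = 3+9+3+2 = 17 → 17 days.
Since Stain is critical, the -1 change carries straight to that chain (now 16 days).
The critical path is still Culture→Sequence→Analyze→Stain; finish is now 16 days.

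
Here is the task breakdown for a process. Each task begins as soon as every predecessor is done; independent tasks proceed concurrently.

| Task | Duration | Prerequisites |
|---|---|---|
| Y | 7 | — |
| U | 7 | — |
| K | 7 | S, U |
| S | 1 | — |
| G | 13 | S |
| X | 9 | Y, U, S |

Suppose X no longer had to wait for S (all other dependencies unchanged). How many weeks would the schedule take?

Before: longest chain U→X = 7+9 = 16, finish 16.
Dropping S→X doesn't change X's earliest start (7); another predecessor still binds.
After: U→X = 7+9 = 16 → 16 weeks.

16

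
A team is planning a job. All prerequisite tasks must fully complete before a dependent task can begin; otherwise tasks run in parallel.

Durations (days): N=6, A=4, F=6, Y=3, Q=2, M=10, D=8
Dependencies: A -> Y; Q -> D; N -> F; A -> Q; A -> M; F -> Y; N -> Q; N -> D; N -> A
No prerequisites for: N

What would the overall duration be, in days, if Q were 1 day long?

20

Actual critical path: N→A→Q→D = 6+4+2+8 = 20 ⇒ 20 days.
Since Q is critical, the -1 change carries straight to that chain (now 19 days).
The binding chain switches to N→A→M = 6+4+10 = 20; finish 20 days.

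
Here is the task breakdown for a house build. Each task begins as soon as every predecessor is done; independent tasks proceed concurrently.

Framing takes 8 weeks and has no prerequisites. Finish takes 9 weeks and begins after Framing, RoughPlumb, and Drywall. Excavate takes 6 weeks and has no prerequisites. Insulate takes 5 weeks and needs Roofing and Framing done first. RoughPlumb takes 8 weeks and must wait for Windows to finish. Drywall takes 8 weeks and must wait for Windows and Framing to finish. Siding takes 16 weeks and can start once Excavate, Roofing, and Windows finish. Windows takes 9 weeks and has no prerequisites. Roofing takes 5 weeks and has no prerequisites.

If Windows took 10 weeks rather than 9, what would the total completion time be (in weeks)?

As given, the longest chain is Windows→RoughPlumb→Finish = 9+8+9 = 26, so the finish is 26 weeks.
Since Windows is critical, the +1 change carries straight to that chain (now 27 weeks).
No other chain overtakes it, so the finish is 27 weeks.

27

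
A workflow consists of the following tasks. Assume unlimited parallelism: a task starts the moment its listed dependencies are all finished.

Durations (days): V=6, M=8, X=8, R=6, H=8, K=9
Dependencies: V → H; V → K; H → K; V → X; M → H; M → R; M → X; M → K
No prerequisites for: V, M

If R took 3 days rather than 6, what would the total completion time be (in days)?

25

As given, the longest chain is M→H→K = 8+8+9 = 25, so the finish is 25 days.
R has 11 days of float (longest path through it is 14).
No other chain overtakes it, so the finish is 25 days.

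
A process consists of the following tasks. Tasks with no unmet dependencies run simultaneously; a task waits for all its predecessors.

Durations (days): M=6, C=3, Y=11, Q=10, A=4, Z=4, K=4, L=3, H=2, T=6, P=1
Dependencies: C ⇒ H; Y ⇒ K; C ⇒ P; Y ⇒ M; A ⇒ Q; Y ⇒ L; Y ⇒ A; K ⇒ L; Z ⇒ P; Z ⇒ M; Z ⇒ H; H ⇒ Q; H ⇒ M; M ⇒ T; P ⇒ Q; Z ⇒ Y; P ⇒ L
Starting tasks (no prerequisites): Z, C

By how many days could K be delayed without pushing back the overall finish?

Z→Y→A→Q = 4+11+4+10 = 29 sets the makespan at 29 days.
K finishes as early as 19 and must finish by 26.
Slack of K = 22 − 15 = 7 days.

7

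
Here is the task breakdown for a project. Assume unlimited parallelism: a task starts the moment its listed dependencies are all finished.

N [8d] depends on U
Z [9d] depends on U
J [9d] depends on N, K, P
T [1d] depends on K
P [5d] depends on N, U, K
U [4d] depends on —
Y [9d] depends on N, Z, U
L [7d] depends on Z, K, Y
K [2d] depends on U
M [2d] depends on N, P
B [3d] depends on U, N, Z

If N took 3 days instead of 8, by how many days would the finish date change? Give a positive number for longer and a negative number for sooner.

0

The binding path is U→Z→Y→L = 4+9+9+7 = 29; finish at 29 days.
N has 1 day of float (longest path through it is 28).
No other chain overtakes it, so the finish is 29 days.
Change in finish: 29 − 29 = +0 days.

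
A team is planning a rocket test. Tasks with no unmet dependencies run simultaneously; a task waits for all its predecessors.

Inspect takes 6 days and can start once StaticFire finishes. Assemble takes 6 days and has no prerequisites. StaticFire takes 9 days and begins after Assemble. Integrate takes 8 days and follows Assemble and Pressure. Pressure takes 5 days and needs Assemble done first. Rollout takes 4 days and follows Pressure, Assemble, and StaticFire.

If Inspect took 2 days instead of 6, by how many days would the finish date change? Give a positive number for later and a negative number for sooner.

-2

Actual critical path: Assemble→StaticFire→Inspect = 6+9+6 = 21 ⇒ 21 days.
Since Inspect is critical, the -4 change carries straight to that chain (now 17 days).
The binding chain switches to Assemble→Pressure→Integrate = 6+5+8 = 19; finish 19 days.
Change in finish: 19 − 21 = -2 days.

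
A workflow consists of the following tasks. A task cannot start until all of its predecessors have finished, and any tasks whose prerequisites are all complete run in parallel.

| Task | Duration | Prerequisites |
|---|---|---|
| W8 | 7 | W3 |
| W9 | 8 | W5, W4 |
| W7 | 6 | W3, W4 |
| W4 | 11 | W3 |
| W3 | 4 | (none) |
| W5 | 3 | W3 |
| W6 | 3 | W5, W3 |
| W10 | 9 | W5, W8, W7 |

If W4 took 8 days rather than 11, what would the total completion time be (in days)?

27

Critical path before the change: W3→W4→W7→W10 = 4+11+6+9 = 30 giving 30 days.
W4 lies on that path, so at 8 days the path becomes 27 days.
No other chain overtakes it, so the finish is 27 days.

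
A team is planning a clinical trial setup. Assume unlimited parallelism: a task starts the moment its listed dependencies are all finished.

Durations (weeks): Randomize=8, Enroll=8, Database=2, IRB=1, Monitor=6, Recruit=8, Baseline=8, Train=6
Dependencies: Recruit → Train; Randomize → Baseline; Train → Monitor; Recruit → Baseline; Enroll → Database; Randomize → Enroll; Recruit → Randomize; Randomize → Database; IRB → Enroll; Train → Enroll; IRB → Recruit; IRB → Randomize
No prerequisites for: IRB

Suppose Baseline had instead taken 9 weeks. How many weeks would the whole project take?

27

The binding path is IRB→Recruit→Randomize→Enroll→Database = 1+8+8+8+2 = 27; finish at 27 weeks.
The longest path through Baseline is only 25 weeks, so Baseline has float 2.
That remains the longest chain; total 27 weeks.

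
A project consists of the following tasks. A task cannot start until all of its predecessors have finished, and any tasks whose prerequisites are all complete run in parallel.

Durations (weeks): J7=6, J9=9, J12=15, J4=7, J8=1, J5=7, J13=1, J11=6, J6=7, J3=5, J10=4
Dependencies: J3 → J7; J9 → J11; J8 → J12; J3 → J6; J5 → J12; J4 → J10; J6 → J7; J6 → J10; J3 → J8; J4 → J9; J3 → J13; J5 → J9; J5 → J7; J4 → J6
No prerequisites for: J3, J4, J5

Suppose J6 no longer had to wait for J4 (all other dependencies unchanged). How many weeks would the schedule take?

Original critical path: J4→J9→J11 = 7+9+6 = 22 ⇒ 22 weeks.
Without J4→J6, J6's earliest start moves from 7 to 5.
The longest chain is now J4→J9→J11 = 7+9+6 = 22, so the schedule takes 22 weeks.

22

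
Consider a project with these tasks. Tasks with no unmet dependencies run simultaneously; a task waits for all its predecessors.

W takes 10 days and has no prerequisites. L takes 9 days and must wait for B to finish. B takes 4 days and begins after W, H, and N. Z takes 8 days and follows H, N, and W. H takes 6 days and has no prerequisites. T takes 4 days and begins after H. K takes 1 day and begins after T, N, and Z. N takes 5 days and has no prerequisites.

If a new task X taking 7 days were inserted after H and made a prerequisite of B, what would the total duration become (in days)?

26

Originally the plan takes 23 days.
With X inserted, B now waits for max(W, H, N, X).
New critical path: H→X→B→L = 6+7+4+9 = 26 ⇒ 26 days.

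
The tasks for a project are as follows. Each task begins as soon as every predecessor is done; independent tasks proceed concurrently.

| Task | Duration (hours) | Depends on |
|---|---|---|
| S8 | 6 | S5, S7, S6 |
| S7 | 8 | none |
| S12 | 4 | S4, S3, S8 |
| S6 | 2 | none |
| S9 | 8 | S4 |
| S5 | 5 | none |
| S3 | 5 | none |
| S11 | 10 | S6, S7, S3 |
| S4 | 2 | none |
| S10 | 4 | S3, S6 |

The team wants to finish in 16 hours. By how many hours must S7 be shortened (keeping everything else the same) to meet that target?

Current finish: 18 hours; target: 16.
S7 is on every critical path, so each hour cut from S7 cuts the finish by one (this holds down to a finish of 15).
Need 18 − 16 = 2 hours off S7 → S7 becomes 6 hours, finish becomes 16.

2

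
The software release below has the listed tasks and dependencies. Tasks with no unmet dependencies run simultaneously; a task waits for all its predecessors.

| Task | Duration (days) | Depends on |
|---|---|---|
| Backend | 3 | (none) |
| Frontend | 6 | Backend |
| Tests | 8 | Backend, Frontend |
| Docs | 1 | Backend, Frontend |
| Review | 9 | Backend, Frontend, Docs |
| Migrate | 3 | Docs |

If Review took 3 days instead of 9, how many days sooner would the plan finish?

2

As given, the longest chain is Backend→Frontend→Docs→Review = 3+6+1+9 = 19, so the finish is 19 days.
Review lies on that path, so at 3 days the path becomes 13 days.
Now Backend→Frontend→Tests = 3+6+8 = 17 is longest, so the finish becomes 17 days.
Change in finish: 17 − 19 = -2 days.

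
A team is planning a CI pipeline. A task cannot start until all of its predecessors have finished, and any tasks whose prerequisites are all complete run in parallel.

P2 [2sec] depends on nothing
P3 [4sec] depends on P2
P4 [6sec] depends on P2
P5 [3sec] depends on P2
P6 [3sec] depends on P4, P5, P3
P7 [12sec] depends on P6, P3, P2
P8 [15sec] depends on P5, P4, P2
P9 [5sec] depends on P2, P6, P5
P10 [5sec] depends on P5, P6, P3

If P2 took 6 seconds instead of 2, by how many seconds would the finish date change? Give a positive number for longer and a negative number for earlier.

Critical path before the change: P2→P4→P6→P7 = 2+6+3+12 = 23 giving 23 seconds.
P2 lies on that path, so at 6 seconds the path becomes 27 seconds.
The critical path is still P2→P4→P6→P7; finish is now 27 seconds.
Change in finish: 27 − 23 = +4 seconds.

4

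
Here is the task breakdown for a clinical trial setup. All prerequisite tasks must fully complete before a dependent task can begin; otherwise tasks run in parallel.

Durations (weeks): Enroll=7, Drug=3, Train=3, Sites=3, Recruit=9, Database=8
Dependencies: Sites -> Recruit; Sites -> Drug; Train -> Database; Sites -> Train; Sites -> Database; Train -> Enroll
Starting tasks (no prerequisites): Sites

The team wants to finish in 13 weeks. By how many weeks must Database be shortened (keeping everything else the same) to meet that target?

Current finish: 14 weeks; target: 13.
Database is on every critical path, so each week cut from Database cuts the finish by one (this holds down to a finish of 13).
Need 14 − 13 = 1 week off Database → Database becomes 7 weeks, finish becomes 13.

1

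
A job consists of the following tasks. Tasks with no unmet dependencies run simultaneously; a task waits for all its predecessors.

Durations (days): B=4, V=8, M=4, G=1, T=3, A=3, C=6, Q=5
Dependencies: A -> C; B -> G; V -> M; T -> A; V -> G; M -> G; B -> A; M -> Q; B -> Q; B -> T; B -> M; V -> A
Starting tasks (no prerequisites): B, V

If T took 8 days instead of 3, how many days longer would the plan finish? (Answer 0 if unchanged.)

The binding path is V→M→Q = 8+4+5 = 17; finish at 17 days.
The longest path through T is only 16 days, so T has float 1.
Now B→T→A→C = 4+8+3+6 = 21 is longest, so the finish becomes 21 days.
Change in finish: 21 − 17 = +4 days.

4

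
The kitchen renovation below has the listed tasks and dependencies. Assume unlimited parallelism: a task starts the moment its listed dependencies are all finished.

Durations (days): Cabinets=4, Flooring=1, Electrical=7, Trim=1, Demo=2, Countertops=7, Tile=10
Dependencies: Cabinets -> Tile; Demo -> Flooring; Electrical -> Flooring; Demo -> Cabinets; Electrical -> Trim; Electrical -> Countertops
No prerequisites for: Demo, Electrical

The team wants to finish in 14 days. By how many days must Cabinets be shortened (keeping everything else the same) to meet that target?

Current finish: 16 days; target: 14.
Cabinets is on every critical path, so each day cut from Cabinets cuts the finish by one (this holds down to a finish of 14).
Need 16 − 14 = 2 days off Cabinets → Cabinets becomes 2 days, finish becomes 14.

2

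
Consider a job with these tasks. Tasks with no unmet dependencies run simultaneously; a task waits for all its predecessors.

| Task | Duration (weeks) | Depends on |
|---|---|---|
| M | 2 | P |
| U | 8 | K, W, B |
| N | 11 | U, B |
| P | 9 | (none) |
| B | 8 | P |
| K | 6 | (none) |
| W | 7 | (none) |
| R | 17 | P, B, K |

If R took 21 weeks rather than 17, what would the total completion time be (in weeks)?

The binding path is P→B→U→N = 9+8+8+11 = 36; finish at 36 weeks.
R is off the critical path — its longest chain is 34 weeks, giving 2 of slack.
New critical path: P→B→R = 9+8+21 = 38 ⇒ 38 weeks.

38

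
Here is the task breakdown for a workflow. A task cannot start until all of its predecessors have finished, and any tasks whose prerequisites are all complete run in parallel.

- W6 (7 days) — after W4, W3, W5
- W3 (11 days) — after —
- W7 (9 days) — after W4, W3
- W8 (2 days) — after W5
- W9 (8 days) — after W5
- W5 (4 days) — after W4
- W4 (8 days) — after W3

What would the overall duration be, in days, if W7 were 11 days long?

The binding path is W3→W4→W5→W9 = 11+8+4+8 = 31; finish at 31 days.
W7 has 3 days of float (longest path through it is 28).
That remains the longest chain; total 31 days.

31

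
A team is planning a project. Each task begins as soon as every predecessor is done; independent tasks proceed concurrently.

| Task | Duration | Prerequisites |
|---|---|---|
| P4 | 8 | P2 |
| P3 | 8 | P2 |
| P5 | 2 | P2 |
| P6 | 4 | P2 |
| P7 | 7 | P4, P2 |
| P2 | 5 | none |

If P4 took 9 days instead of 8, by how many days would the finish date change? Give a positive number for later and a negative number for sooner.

Baseline: P2→P4→P7 = 5+8+7 = 20 → 20 days.
P4 is on the critical path; changing it to 9 makes that path 21 days.
No other chain overtakes it, so the finish is 21 days.
Change in finish: 21 − 20 = +1 days.

1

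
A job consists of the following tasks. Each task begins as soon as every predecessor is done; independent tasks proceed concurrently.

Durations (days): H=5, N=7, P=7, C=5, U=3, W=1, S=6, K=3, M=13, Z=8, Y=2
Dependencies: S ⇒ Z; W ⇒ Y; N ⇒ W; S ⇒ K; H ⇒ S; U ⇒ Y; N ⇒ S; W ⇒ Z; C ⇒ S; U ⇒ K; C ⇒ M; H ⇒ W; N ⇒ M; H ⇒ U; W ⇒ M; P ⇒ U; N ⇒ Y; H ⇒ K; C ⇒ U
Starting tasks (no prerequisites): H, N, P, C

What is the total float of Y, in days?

9

Critical path: N→W→M = 7+1+13 = 21, so the finish is 21 days.
Y finishes as early as 12 and must finish by 21.
Slack of Y = 19 − 10 = 9 days.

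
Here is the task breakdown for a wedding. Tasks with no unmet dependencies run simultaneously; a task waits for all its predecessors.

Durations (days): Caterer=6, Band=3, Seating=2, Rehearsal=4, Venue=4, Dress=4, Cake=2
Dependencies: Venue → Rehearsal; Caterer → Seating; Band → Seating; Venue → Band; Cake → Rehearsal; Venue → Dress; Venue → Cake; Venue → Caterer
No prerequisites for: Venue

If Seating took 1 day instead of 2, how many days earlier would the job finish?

Actual critical path: Venue→Caterer→Seating = 4+6+2 = 12 ⇒ 12 days.
Since Seating is critical, the -1 change carries straight to that chain (now 11 days).
That remains the longest chain; total 11 days.
Change in finish: 11 − 12 = -1 days.

1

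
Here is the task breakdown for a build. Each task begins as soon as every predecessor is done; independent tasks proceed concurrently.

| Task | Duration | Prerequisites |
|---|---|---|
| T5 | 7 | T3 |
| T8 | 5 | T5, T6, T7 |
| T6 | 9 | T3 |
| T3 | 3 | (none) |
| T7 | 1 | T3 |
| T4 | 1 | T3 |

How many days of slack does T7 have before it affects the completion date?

Critical path: T3→T6→T8 = 3+9+5 = 17, so the finish is 17 days.
T7 finishes as early as 4 and must finish by 12.
Float = 17 − 9 = 8.

8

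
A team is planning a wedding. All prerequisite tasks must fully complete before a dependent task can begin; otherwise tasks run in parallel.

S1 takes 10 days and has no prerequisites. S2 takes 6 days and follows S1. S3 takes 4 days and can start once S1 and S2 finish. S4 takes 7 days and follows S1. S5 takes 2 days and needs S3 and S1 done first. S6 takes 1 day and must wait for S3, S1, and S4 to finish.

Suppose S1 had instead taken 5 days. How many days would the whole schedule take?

17

Baseline: S1→S2→S3→S5 = 10+6+4+2 = 22 → 22 days.
S1 is on the critical path; changing it to 5 makes that path 17 days.
No other chain overtakes it, so the finish is 17 days.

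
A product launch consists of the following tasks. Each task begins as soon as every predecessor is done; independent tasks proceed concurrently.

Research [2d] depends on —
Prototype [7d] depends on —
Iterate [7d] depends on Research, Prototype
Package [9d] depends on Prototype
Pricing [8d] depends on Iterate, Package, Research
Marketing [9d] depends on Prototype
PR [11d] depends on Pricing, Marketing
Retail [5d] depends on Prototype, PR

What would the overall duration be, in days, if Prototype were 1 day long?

The binding path is Prototype→Package→Pricing→PR→Retail = 7+9+8+11+5 = 40; finish at 40 days.
Prototype is on the critical path; changing it to 1 makes that path 34 days.
The critical path is still Prototype→Package→Pricing→PR→Retail; finish is now 34 days.

34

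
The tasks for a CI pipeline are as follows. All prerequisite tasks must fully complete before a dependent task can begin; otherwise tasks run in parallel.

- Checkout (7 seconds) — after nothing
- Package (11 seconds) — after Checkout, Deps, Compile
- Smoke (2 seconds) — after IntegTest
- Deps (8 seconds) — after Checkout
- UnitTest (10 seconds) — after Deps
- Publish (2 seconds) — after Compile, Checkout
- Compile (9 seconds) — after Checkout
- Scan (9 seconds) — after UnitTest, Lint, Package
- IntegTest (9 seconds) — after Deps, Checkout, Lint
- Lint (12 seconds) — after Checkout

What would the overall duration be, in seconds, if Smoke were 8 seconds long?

36

Critical path before the change: Checkout→Compile→Package→Scan = 7+9+11+9 = 36 giving 36 seconds.
The longest path through Smoke is only 30 seconds, so Smoke has float 6.
No other chain overtakes it, so the finish is 36 seconds.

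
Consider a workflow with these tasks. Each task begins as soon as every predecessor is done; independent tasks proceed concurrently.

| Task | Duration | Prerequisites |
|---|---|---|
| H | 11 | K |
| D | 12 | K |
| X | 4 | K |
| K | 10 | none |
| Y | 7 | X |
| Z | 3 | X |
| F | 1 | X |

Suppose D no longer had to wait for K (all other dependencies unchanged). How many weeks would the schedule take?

Original critical path: K→D = 10+12 = 22 ⇒ 22 weeks.
Without K→D, D's earliest start moves from 10 to 0.
The longest chain is now K→X→Y = 10+4+7 = 21, so the schedule takes 21 weeks.

21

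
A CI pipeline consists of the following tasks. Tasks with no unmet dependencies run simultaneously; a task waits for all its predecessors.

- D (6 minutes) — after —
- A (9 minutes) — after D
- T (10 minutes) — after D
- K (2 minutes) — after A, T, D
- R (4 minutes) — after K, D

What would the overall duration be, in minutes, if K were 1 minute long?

Critical path before the change: D→T→K→R = 6+10+2+4 = 22 giving 22 minutes.
Since K is critical, the -1 change carries straight to that chain (now 21 minutes).
The critical path is still D→T→K→R; finish is now 21 minutes.

21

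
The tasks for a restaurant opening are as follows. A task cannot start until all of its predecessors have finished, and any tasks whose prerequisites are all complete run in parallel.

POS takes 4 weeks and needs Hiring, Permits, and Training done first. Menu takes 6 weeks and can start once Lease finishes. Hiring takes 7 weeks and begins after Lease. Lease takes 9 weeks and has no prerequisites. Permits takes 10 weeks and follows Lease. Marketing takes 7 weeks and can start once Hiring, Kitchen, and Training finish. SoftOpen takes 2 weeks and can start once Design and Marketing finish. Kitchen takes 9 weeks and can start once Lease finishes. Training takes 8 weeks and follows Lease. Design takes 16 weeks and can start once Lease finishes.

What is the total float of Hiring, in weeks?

2

The longest chain is Lease→Design→SoftOpen = 9+16+2 = 27; overall finish 27 weeks.
Longest path through Hiring: 25 weeks (earliest finish 16, latest finish 18).
Float = 27 − 25 = 2.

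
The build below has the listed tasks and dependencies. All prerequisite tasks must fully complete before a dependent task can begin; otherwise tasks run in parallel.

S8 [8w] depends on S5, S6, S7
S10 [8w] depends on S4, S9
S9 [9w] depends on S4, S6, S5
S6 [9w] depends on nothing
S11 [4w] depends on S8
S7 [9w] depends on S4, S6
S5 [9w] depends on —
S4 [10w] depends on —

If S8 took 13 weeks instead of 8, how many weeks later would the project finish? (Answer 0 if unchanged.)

5

Baseline: S4→S7→S8→S11 = 10+9+8+4 = 31 → 31 weeks.
Since S8 is critical, the +5 change carries straight to that chain (now 36 weeks).
No other chain overtakes it, so the finish is 36 weeks.
Change in finish: 36 − 31 = +5 weeks.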